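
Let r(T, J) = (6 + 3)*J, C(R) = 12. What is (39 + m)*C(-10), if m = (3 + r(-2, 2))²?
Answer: 5760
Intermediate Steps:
r(T, J) = 9*J
m = 441 (m = (3 + 9*2)² = (3 + 18)² = 21² = 441)
(39 + m)*C(-10) = (39 + 441)*12 = 480*12 = 5760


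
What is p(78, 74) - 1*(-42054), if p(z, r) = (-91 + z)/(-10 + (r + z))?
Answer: 5971655/142 ≈ 42054.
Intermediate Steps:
p(z, r) = (-91 + z)/(-10 + r + z)
p(78, 74) - 1*(-42054) = (-91 + 78)/(-10 + 74 + 78) - 1*(-42054) = -13/142 + 42054 = 5971655/142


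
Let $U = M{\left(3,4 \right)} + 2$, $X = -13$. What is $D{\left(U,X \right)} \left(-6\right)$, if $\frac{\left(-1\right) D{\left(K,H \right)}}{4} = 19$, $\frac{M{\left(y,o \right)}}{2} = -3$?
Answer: $456$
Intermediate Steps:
$M{\left(y,o \right)} = -6$ ($M{\left(y,o \right)} = 2 \left(-3\right) = -6$)
$U = -4$ ($U = -6 + 2 = -4$)
$D{\left(K,H \right)} = -76$ ($D{\left(K,H \right)} = \left(-4\right) 19 = -76$)
$D{\left(U,X \right)} \left(-6\right) = \left(-76\right) \left(-6\right) = 456$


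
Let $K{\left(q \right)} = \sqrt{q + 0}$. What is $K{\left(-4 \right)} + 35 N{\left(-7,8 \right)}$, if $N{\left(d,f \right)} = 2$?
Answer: $70 + 2 i \approx 70.0 + 2.0 i$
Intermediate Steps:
$K{\left(q \right)} = \sqrt{q}$
$K{\left(-4 \right)} + 35 N{\left(-7,8 \right)} = \sqrt{-4} + 35 \cdot 2 = 2 i + 70 = 70 + 2 i$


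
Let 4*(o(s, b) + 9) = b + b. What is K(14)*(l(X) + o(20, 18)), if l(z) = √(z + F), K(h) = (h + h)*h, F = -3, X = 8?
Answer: 392*√5 ≈ 876.54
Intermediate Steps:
K(h) = 2*h² (K(h) = (2*h)*h = 2*h²)
l(z) = √(-3 + z) (l(z) = √(z - 3) = √(-3 + z))
o(s, b) = -9 + b/2 (o(s, b) = -9 + (b + b)/4 = -9 + (2*b)/4 = -9 + b/2)
K(14)*(l(X) + o(20, 18)) = (2*14²)*(√(-3 + 8) + (-9 + (½)*18)) = (2*196)*(√5 + (-9 + 9)) = 392*(√5 + 0) = 392*√5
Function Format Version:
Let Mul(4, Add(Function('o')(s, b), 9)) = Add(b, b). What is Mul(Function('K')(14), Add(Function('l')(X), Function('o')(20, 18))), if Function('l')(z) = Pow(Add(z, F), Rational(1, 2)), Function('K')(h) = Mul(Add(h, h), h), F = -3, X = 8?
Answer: Mul(392, Pow(5, Rational(1, 2))) ≈ 876.54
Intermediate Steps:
Function('K')(h) = Mul(2, Pow(h, 2)) (Function('K')(h) = Mul(Mul(2, h), h) = Mul(2, Pow(h, 2)))
Function('l')(z) = Pow(Add(-3, z), Rational(1, 2)) (Function('l')(z) = Pow(Add(z, -3), Rational(1, 2)) = Pow(Add(-3, z), Rational(1, 2)))
Function('o')(s, b) = Add(-9, Mul(Rational(1, 2), b)) (Function('o')(s, b) = Add(-9, Mul(Rational(1, 4), Add(b, b))) = Add(-9, Mul(Rational(1, 4), Mul(2, b))) = Add(-9, Mul(Rational(1, 2), b)))
Mul(Function('K')(14), Add(Function('l')(X), Function('o')(20, 18))) = Mul(Mul(2, Pow(14, 2)), Add(Pow(Add(-3, 8), Rational(1, 2)), Add(-9, Mul(Rational(1, 2), 18)))) = Mul(Mul(2, 196), Add(Pow(5, Rational(1, 2)), Add(-9, 9))) = Mul(392, Add(Pow(5, Rational(1, 2)), 0)) = Mul(392, Pow(5, Rational(1, 2)))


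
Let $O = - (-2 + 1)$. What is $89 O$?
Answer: $89$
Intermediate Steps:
$O = 1$ ($O = \left(-1\right) \left(-1\right) = 1$)
$89 O = 89 \cdot 1 = 89$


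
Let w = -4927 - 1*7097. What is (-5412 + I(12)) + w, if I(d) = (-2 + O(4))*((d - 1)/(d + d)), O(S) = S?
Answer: -209221/12 ≈ -17435.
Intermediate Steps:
w = -12024 (w = -4927 - 7097 = -12024)
I(d) = (-1 + d)/d (I(d) = (-2 + 4)*((d - 1)/(d + d)) = 2*((-1 + d)/((2*d))) = 2*((-1 + d)*(1/(2*d))) = 2*((-1 + d)/(2*d)) = (-1 + d)/d)
(-5412 + I(12)) + w = (-5412 + (-1 + 12)/12) - 12024 = (-5412 + (1/12)*11) - 12024 = (-5412 + 11/12) - 12024 = -64933/12 - 12024 = -209221/12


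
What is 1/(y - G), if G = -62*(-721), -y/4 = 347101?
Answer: -1/1433106 ≈ -6.9779e-7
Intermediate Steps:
y = -1388404 (y = -4*347101 = -1388404)
G = 44702
1/(y - G) = 1/(-1388404 - 1*44702) = 1/(-1388404 - 44702) = 1/(-1433106) = -1/1433106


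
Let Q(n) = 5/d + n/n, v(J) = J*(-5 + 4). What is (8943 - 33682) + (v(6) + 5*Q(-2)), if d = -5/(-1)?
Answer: -24735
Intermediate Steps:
v(J) = -J (v(J) = J*(-1) = -J)
d = 5 (d = -5*(-1) = 5)
Q(n) = 2 (Q(n) = 5/5 + n/n = 5*(⅕) + 1 = 1 + 1 = 2)
(8943 - 33682) + (v(6) + 5*Q(-2)) = (8943 - 33682) + (-1*6 + 5*2) = -24739 + (-6 + 10) = -24739 + 4 = -24735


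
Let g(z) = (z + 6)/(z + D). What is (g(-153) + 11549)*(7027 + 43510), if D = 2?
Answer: 88138852702/151 ≈ 5.8370e+8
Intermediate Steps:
g(z) = (6 + z)/(2 + z) (g(z) = (z + 6)/(z + 2) = (6 + z)/(2 + z))
(g(-153) + 11549)*(7027 + 43510) = ((6 - 153)/(2 - 153) + 11549)*(7027 + 43510) = (-147/(-151) + 11549)*50537 = (-1/151*(-147) + 11549)*50537 = (147/151 + 11549)*50537 = (1744046/151)*50537 = 88138852702/151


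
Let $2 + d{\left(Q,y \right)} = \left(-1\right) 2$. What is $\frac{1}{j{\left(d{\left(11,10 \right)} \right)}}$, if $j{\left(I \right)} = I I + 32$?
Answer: $\frac{1}{48} \approx 0.020833$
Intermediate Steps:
$d{\left(Q,y \right)} = -4$ ($d{\left(Q,y \right)} = -2 - 2 = -4$)
$j{\left(I \right)} = 32 + I^{2}$ ($j{\left(I \right)} = I^{2} + 32 = 32 + I^{2}$)
$\frac{1}{j{\left(d{\left(11,10 \right)} \right)}} = \frac{1}{32 + \left(-4\right)^{2}} = \frac{1}{32 + 16} = \frac{1}{48}$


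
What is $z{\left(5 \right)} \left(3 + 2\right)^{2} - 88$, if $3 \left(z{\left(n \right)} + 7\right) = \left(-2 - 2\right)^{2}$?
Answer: $- \frac{389}{3} \approx -129.67$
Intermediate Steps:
$z{\left(n \right)} = - \frac{5}{3}$ ($z{\left(n \right)} = -7 + \frac{\left(-2 - 2\right)^{2}}{3} = -7 + \frac{\left(-4\right)^{2}}{3} = -7 + \frac{1}{3} \cdot 16 = -7 + \frac{16}{3} = - \frac{5}{3}$)
$z{\left(5 \right)} \left(3 + 2\right)^{2} - 88 = - \frac{5 \left(3 + 2\right)^{2}}{3} - 88 = - \frac{5 \cdot 5^{2}}{3} - 88 = \left(- \frac{5}{3}\right) 25 - 88 = - \frac{125}{3} - 88 = - \frac{389}{3}$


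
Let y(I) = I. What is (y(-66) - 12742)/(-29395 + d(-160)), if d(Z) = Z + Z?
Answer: 12808/29715 ≈ 0.43103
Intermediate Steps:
d(Z) = 2*Z
(y(-66) - 12742)/(-29395 + d(-160)) = (-66 - 12742)/(-29395 + 2*(-160)) = -12808/(-29395 - 320) = -12808/(-29715) = -12808*(-1/29715) = 12808/29715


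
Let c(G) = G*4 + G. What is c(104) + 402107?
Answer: 402627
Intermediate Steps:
c(G) = 5*G (c(G) = 4*G + G = 5*G)
c(104) + 402107 = 5*104 + 402107 = 520 + 402107 = 402627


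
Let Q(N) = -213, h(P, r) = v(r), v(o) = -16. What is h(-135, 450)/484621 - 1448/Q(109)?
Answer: 701727800/103224273 ≈ 6.7981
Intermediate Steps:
h(P, r) = -16
h(-135, 450)/484621 - 1448/Q(109) = -16/484621 - 1448/(-213) = -16*1/484621 - 1448*(-1/213) = -16/484621 + 1448/213 = 701727800/103224273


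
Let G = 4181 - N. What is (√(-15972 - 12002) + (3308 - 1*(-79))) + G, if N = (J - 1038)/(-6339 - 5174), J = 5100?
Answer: 87134446/11513 + I*√27974 ≈ 7568.4 + 167.25*I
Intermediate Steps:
N = -4062/11513 (N = (5100 - 1038)/(-6339 - 5174) = 4062/(-11513) = 4062*(-1/11513) = -4062/11513 ≈ -0.35282)
G = 48139915/11513 (G = 4181 - 1*(-4062/11513) = 4181 + 4062/11513 = 48139915/11513 ≈ 4181.4)
(√(-15972 - 12002) + (3308 - 1*(-79))) + G = (√(-15972 - 12002) + (3308 - 1*(-79))) + 48139915/11513 = (√(-27974) + (3308 + 79)) + 48139915/11513 = (I*√27974 + 3387) + 48139915/11513 = (3387 + I*√27974) + 48139915/11513 = 87134446/11513 + I*√27974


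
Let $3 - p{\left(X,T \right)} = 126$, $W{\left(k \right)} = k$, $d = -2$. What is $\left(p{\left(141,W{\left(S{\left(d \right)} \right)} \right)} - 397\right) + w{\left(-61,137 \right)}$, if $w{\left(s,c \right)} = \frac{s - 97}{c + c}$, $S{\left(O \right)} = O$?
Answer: $- \frac{71319}{137} \approx -520.58$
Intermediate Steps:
$w{\left(s,c \right)} = \frac{-97 + s}{2 c}$
$p{\left(X,T \right)} = -123$ ($p{\left(X,T \right)} = 3 - 126 = -123$)
$\left(p{\left(141,W{\left(S{\left(d \right)} \right)} \right)} - 397\right) + w{\left(-61,137 \right)} = \left(-123 - 397\right) + \frac{-97 - 61}{2 \cdot 137} = -520 + \frac{1}{2} \cdot \frac{1}{137} \left(-158\right) = -520 - \frac{79}{137} = - \frac{71319}{137}$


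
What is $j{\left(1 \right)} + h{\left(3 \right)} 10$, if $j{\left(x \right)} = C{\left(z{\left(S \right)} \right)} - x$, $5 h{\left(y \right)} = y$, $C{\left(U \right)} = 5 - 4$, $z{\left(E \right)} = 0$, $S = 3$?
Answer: $6$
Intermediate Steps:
$C{\left(U \right)} = 1$ ($C{\left(U \right)} = 5 - 4 = 1$)
$h{\left(y \right)} = \frac{y}{5}$
$j{\left(x \right)} = 1 - x$
$j{\left(1 \right)} + h{\left(3 \right)} 10 = \left(1 - 1\right) + \frac{1}{5} \cdot 3 \cdot 10 = \left(1 - 1\right) + \frac{3}{5} \cdot 10 = 0 + 6 = 6$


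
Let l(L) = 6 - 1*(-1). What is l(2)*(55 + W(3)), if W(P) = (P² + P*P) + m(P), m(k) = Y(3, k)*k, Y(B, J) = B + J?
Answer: 637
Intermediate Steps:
l(L) = 7 (l(L) = 6 + 1 = 7)
m(k) = k*(3 + k) (m(k) = (3 + k)*k = k*(3 + k))
W(P) = 2*P² + P*(3 + P) (W(P) = (P² + P*P) + P*(3 + P) = (P² + P²) + P*(3 + P) = 2*P² + P*(3 + P))
l(2)*(55 + W(3)) = 7*(55 + 3*3*(1 + 3)) = 7*(55 + 3*3*4) = 7*(55 + 36) = 7*91 = 637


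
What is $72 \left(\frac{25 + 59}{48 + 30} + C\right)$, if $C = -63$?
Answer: $- \frac{57960}{13} \approx -4458.5$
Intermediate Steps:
$72 \left(\frac{25 + 59}{48 + 30} + C\right) = 72 \left(\frac{25 + 59}{48 + 30} - 63\right) = 72 \left(\frac{84}{78} - 63\right) = 72 \left(84 \cdot \frac{1}{78} - 63\right) = 72 \left(\frac{14}{13} - 63\right) = 72 \left(- \frac{805}{13}\right) = - \frac{57960}{13}$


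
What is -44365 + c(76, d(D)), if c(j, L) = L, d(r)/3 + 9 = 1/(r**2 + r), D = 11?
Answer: -1953247/44 ≈ -44392.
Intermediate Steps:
d(r) = -27 + 3/(r + r**2) (d(r) = -27 + 3/(r**2 + r) = -27 + 3/(r + r**2))
-44365 + c(76, d(D)) = -44365 + 3*(1 - 9*11 - 9*11**2)/(11*(1 + 11)) = -44365 + 3*(1/11)*(1 - 99 - 9*121)/12 = -44365 + 3*(1/11)*(1/12)*(1 - 99 - 1089) = -44365 + 3*(1/11)*(1/12)*(-1187) = -44365 - 1187/44 = -1953247/44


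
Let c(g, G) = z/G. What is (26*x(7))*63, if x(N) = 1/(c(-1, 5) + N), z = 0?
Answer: 234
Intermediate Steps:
c(g, G) = 0 (c(g, G) = 0/G = 0)
x(N) = 1/N (x(N) = 1/(0 + N) = 1/N)
(26*x(7))*63 = (26/7)*63 = 234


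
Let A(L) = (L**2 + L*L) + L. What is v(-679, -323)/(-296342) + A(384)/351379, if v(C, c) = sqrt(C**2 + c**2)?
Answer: 295296/351379 - sqrt(565370)/296342 ≈ 0.83785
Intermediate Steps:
A(L) = L + 2*L**2 (A(L) = (L**2 + L**2) + L = 2*L**2 + L = L + 2*L**2)
v(-679, -323)/(-296342) + A(384)/351379 = sqrt((-679)**2 + (-323)**2)/(-296342) + (384*(1 + 2*384))/351379 = sqrt(461041 + 104329)*(-1/296342) + (384*(1 + 768))*(1/351379) = sqrt(565370)*(-1/296342) + (384*769)*(1/351379) = -sqrt(565370)/296342 + 295296*(1/351379) = -sqrt(565370)/296342 + 295296/351379 = 295296/351379 - sqrt(565370)/296342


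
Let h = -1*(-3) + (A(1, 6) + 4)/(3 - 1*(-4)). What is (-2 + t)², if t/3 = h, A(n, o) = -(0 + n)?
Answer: 3364/49 ≈ 68.653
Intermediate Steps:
A(n, o) = -n
h = 24/7 (h = -1*(-3) + (-1*1 + 4)/(3 - 1*(-4)) = 3 + (-1 + 4)/(3 + 4) = 3 + 3/7 = 24/7 ≈ 3.4286)
t = 72/7 (t = 3*(24/7) = 72/7 ≈ 10.286)
(-2 + t)² = (-2 + 72/7)² = (58/7)² = 3364/49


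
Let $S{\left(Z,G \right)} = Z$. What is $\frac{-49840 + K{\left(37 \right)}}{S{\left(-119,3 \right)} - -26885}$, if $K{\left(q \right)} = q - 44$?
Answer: $- \frac{49847}{26766} \approx -1.8623$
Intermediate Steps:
$K{\left(q \right)} = -44 + q$
$\frac{-49840 + K{\left(37 \right)}}{S{\left(-119,3 \right)} - -26885} = \frac{-49840 + \left(-44 + 37\right)}{-119 - -26885} = \frac{-49840 - 7}{-119 + 26885} = - \frac{49847}{26766}$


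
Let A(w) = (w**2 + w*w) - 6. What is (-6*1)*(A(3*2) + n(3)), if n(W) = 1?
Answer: -402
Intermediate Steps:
A(w) = -6 + 2*w**2 (A(w) = (w**2 + w**2) - 6 = 2*w**2 - 6 = -6 + 2*w**2)
(-6*1)*(A(3*2) + n(3)) = (-6*1)*((-6 + 2*(3*2)**2) + 1) = -6*((-6 + 2*6**2) + 1) = -6*((-6 + 2*36) + 1) = -6*((-6 + 72) + 1) = -6*(66 + 1) = -6*67 = -402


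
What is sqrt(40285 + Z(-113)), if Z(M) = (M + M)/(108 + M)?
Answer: sqrt(1008255)/5 ≈ 200.82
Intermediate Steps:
Z(M) = 2*M/(108 + M) (Z(M) = (2*M)/(108 + M) = 2*M/(108 + M))
sqrt(40285 + Z(-113)) = sqrt(40285 + 2*(-113)/(108 - 113)) = sqrt(40285 + 2*(-113)/(-5)) = sqrt(40285 + 2*(-113)*(-1/5)) = sqrt(40285 + 226/5) = sqrt(201651/5) = sqrt(1008255)/5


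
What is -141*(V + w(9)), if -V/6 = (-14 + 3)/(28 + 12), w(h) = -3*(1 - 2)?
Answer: -13113/20 ≈ -655.65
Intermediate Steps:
w(h) = 3 (w(h) = -3*(-1) = 3)
V = 33/20 (V = -6*(-14 + 3)/(28 + 12) = -(-66)/40 = -6*(-11/40) = 33/20 ≈ 1.6500)
-141*(V + w(9)) = -141*(33/20 + 3) = -141*93/20 = -13113/20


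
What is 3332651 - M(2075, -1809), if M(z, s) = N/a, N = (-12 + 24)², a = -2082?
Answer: 1156429921/347 ≈ 3.3327e+6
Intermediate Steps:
N = 144 (N = 12² = 144)
M(z, s) = -24/347 (M(z, s) = 144/(-2082) = 144*(-1/2082) = -24/347)
3332651 - M(2075, -1809) = 3332651 - 1*(-24/347) = 3332651 + 24/347 = 1156429921/347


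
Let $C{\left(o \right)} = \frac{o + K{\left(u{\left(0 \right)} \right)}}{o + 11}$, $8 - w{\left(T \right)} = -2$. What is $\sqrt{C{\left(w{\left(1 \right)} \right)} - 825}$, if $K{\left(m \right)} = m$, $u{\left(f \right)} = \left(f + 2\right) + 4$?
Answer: $\frac{i \sqrt{363489}}{21} \approx 28.71 i$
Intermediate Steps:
$u{\left(f \right)} = 6 + f$ ($u{\left(f \right)} = \left(2 + f\right) + 4 = 6 + f$)
$w{\left(T \right)} = 10$ ($w{\left(T \right)} = 8 - -2 = 8 + 2 = 10$)
$C{\left(o \right)} = \frac{6 + o}{11 + o}$ ($C{\left(o \right)} = \frac{o + \left(6 + 0\right)}{o + 11} = \frac{o + 6}{11 + o} = \frac{6 + o}{11 + o}$)
$\sqrt{C{\left(w{\left(1 \right)} \right)} - 825} = \sqrt{\frac{6 + 10}{11 + 10} - 825} = \sqrt{\frac{1}{21} \cdot 16 - 825} = \sqrt{\frac{16}{21} - 825} = \sqrt{- \frac{17309}{21}} = \frac{i \sqrt{363489}}{21}$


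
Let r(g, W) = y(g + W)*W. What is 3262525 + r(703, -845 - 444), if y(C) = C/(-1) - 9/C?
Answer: 1469190605/586 ≈ 2.5072e+6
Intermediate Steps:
y(C) = -C - 9/C (y(C) = C*(-1) - 9/C = -C - 9/C)
r(g, W) = W*(-W - g - 9/(W + g)) (r(g, W) = (-(g + W) - 9/(g + W))*W = (-(W + g) - 9/(W + g))*W = ((-W - g) - 9/(W + g))*W = (-W - g - 9/(W + g))*W = W*(-W - g - 9/(W + g)))
3262525 + r(703, -845 - 444) = 3262525 - (-845 - 444)*(9 + ((-845 - 444) + 703)**2)/((-845 - 444) + 703) = 3262525 - 1*(-1289)*(9 + (-1289 + 703)**2)/(-1289 + 703) = 3262525 - 1*(-1289)*(9 + (-586)**2)/(-586) = 3262525 - 1*(-1289)*(-1/586)*(9 + 343396) = 3262525 - 1*(-1289)*(-1/586)*343405 = 3262525 - 442649045/586 = 1469190605/586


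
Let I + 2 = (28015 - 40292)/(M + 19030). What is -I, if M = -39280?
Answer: 28223/20250 ≈ 1.3937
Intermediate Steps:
I = -28223/20250 (I = -2 + (28015 - 40292)/(-39280 + 19030) = -2 - 12277/(-20250) = -2 - 12277*(-1/20250) = -2 + 12277/20250 = -28223/20250 ≈ -1.3937)
-I = -1*(-28223/20250) = 28223/20250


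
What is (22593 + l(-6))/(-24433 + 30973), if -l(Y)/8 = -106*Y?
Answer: 1167/436 ≈ 2.6766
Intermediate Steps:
l(Y) = 848*Y (l(Y) = -(-848)*Y = 848*Y)
(22593 + l(-6))/(-24433 + 30973) = (22593 + 848*(-6))/(-24433 + 30973) = (22593 - 5088)/6540 = 17505*(1/6540) = 1167/436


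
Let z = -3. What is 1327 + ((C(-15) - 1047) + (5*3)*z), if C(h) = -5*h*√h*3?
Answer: 235 + 225*I*√15 ≈ 235.0 + 871.42*I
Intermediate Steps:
C(h) = -15*h^(3/2) (C(h) = -5*h^(3/2)*3 = -15*h^(3/2))
1327 + ((C(-15) - 1047) + (5*3)*z) = 1327 + ((-(-225)*I*√15 - 1047) + (5*3)*(-3)) = 1327 + ((-(-225)*I*√15 - 1047) + 15*(-3)) = 1327 + ((225*I*√15 - 1047) - 45) = 1327 + ((-1047 + 225*I*√15) - 45) = 1327 + (-1092 + 225*I*√15) = 235 + 225*I*√15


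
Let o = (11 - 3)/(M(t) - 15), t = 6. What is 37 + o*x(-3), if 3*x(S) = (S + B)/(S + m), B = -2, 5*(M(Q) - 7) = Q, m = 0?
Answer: 5561/153 ≈ 36.346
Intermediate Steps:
M(Q) = 7 + Q/5
o = -20/17 (o = (11 - 3)/((7 + (⅕)*6) - 15) = 8/((7 + 6/5) - 15) = 8/(41/5 - 15) = 8/(-34/5) = 8*(-5/34) = -20/17 ≈ -1.1765)
x(S) = (-2 + S)/(3*S) (x(S) = ((S - 2)/(S + 0))/3 = ((-2 + S)/S)/3 = (-2 + S)/(3*S))
37 + o*x(-3) = 37 - 20*(-2 - 3)/(51*(-3)) = 37 - 20*(-1)*(-5)/(51*3) = 37 - 20/17*5/9 = 37 - 100/153 = 5561/153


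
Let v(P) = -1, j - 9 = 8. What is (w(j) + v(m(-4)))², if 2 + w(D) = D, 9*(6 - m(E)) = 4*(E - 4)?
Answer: 196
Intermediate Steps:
m(E) = 70/9 - 4*E/9 (m(E) = 6 - 4*(E - 4)/9 = 6 - 4*(-4 + E)/9 = 6 - (-16 + 4*E)/9 = 6 + (16/9 - 4*E/9) = 70/9 - 4*E/9)
j = 17 (j = 9 + 8 = 17)
w(D) = -2 + D
(w(j) + v(m(-4)))² = ((-2 + 17) - 1)² = (15 - 1)² = 14² = 196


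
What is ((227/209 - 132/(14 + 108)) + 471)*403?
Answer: 2419947296/12749 ≈ 1.8981e+5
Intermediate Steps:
((227/209 - 132/(14 + 108)) + 471)*403 = ((227*(1/209) - 132/122) + 471)*403 = ((227/209 - 132*1/122) + 471)*403 = ((227/209 - 66/61) + 471)*403 = (53/12749 + 471)*403 = (6004832/12749)*403 = 2419947296/12749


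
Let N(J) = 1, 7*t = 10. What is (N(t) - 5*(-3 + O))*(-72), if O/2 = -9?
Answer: -7632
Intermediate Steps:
O = -18 (O = 2*(-9) = -18)
t = 10/7 (t = (1/7)*10 = 10/7 ≈ 1.4286)
(N(t) - 5*(-3 + O))*(-72) = (1 - 5*(-3 - 18))*(-72) = (1 - 5*(-21))*(-72) = (1 + 105)*(-72) = 106*(-72) = -7632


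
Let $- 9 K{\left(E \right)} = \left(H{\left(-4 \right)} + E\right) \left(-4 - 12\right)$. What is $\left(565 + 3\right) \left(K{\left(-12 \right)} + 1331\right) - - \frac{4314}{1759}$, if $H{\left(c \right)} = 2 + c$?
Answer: $\frac{11744600386}{15831} \approx 7.4187 \cdot 10^{5}$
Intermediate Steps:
$K{\left(E \right)} = - \frac{32}{9} + \frac{16 E}{9}$ ($K{\left(E \right)} = - \frac{\left(\left(2 - 4\right) + E\right) \left(-4 - 12\right)}{9} = - \frac{\left(-2 + E\right) \left(-16\right)}{9} = - \frac{32 - 16 E}{9} = - \frac{32}{9} + \frac{16 E}{9}$)
$\left(565 + 3\right) \left(K{\left(-12 \right)} + 1331\right) - - \frac{4314}{1759} = \left(565 + 3\right) \left(\left(- \frac{32}{9} + \frac{16}{9} \left(-12\right)\right) + 1331\right) - - \frac{4314}{1759} = 568 \left(\left(- \frac{32}{9} - \frac{64}{3}\right) + 1331\right) - \left(-4314\right) \frac{1}{1759} = 568 \left(- \frac{224}{9} + 1331\right) - - \frac{4314}{1759} = 568 \cdot \frac{11755}{9} + \frac{4314}{1759} = \frac{6676840}{9} + \frac{4314}{1759} = \frac{11744600386}{15831}$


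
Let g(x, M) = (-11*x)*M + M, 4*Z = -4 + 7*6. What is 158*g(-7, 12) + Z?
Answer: 295795/2 ≈ 1.4790e+5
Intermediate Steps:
Z = 19/2 (Z = (-4 + 7*6)/4 = (-4 + 42)/4 = (1/4)*38 = 19/2 ≈ 9.5000)
g(x, M) = M - 11*M*x (g(x, M) = -11*M*x + M = M - 11*M*x)
158*g(-7, 12) + Z = 158*(12*(1 - 11*(-7))) + 19/2 = 158*(12*(1 + 77)) + 19/2 = 158*(12*78) + 19/2 = 158*936 + 19/2 = 147888 + 19/2 = 295795/2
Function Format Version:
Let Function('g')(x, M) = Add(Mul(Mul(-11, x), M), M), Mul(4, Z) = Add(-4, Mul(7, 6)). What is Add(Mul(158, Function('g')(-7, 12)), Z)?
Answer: Rational(295795, 2) ≈ 1.4790e+5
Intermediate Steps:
Z = Rational(19, 2) (Z = Mul(Rational(1, 4), Add(-4, Mul(7, 6))) = Mul(Rational(1, 4), Add(-4, 42)) = Mul(Rational(1, 4), 38) = Rational(19, 2) ≈ 9.5000)
Function('g')(x, M) = Add(M, Mul(-11, M, x)) (Function('g')(x, M) = Add(Mul(-11, M, x), M) = Add(M, Mul(-11, M, x)))
Add(Mul(158, Function('g')(-7, 12)), Z) = Add(Mul(158, Mul(12, Add(1, Mul(-11, -7)))), Rational(19, 2)) = Add(Mul(158, Mul(12, Add(1, 77))), Rational(19, 2)) = Add(Mul(158, Mul(12, 78)), Rational(19, 2)) = Add(Mul(158, 936), Rational(19, 2)) = Add(147888, Rational(19, 2)) = Rational(295795, 2)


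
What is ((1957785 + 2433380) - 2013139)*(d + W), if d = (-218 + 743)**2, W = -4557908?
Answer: -10183380313358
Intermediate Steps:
d = 275625 (d = 525**2 = 275625)
((1957785 + 2433380) - 2013139)*(d + W) = ((1957785 + 2433380) - 2013139)*(275625 - 4557908) = (4391165 - 2013139)*(-4282283) = 2378026*(-4282283) = -10183380313358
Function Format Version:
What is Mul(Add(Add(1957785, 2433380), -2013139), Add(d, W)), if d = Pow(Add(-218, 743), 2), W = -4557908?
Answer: -10183380313358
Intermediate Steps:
d = 275625 (d = Pow(525, 2) = 275625)
Mul(Add(Add(1957785, 2433380), -2013139), Add(d, W)) = Mul(Add(Add(1957785, 2433380), -2013139), Add(275625, -4557908)) = Mul(Add(4391165, -2013139), -4282283) = Mul(2378026, -4282283) = -10183380313358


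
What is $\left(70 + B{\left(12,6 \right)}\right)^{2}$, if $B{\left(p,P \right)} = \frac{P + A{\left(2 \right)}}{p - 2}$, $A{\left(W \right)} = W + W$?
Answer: $5041$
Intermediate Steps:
$A{\left(W \right)} = 2 W$
$B{\left(p,P \right)} = \frac{4 + P}{-2 + p}$ ($B{\left(p,P \right)} = \frac{P + 2 \cdot 2}{p - 2} = \frac{P + 4}{-2 + p} = \frac{4 + P}{-2 + p}$)
$\left(70 + B{\left(12,6 \right)}\right)^{2} = \left(70 + \frac{4 + 6}{-2 + 12}\right)^{2} = \left(70 + \frac{1}{10} \cdot 10\right)^{2} = \left(70 + 1\right)^{2} = 71^{2} = 5041$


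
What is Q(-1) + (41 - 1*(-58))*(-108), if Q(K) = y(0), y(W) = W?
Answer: -10692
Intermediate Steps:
Q(K) = 0
Q(-1) + (41 - 1*(-58))*(-108) = 0 + (41 - 1*(-58))*(-108) = 0 + (41 + 58)*(-108) = 0 + 99*(-108) = 0 - 10692 = -10692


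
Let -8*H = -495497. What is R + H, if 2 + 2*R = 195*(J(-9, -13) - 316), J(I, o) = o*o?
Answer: 380829/8 ≈ 47604.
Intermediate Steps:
J(I, o) = o²
H = 495497/8 (H = -⅛*(-495497) = 495497/8 ≈ 61937.)
R = -28667/2 (R = -1 + (195*((-13)² - 316))/2 = -1 + (195*(169 - 316))/2 = -1 + (195*(-147))/2 = -1 + (½)*(-28665) = -1 - 28665/2 = -28667/2 ≈ -14334.)
R + H = -28667/2 + 495497/8 = 380829/8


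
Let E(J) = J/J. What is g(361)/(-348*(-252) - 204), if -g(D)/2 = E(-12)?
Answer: -1/43746 ≈ -2.2859e-5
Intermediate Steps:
E(J) = 1
g(D) = -2 (g(D) = -2*1 = -2)
g(361)/(-348*(-252) - 204) = -2/(-348*(-252) - 204) = -2/(87696 - 204) = -2/87492 = -2*1/87492 = -1/43746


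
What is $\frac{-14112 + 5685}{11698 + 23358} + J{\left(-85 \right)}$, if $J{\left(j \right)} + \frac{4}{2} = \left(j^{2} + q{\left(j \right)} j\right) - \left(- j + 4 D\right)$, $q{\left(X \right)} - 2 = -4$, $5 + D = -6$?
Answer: $\frac{257723285}{35056} \approx 7351.8$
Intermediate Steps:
$D = -11$ ($D = -5 - 6 = -11$)
$q{\left(X \right)} = -2$ ($q{\left(X \right)} = 2 - 4 = -2$)
$J{\left(j \right)} = 42 + j^{2} - j$ ($J{\left(j \right)} = -2 + \left(\left(j^{2} - 2 j\right) + \left(j - -44\right)\right) = -2 + \left(\left(j^{2} - 2 j\right) + \left(j + 44\right)\right) = -2 + \left(\left(j^{2} - 2 j\right) + \left(44 + j\right)\right) = -2 + \left(44 + j^{2} - j\right) = 42 + j^{2} - j$)
$\frac{-14112 + 5685}{11698 + 23358} + J{\left(-85 \right)} = \frac{-14112 + 5685}{11698 + 23358} + \left(42 + \left(-85\right)^{2} - -85\right) = - \frac{8427}{35056} + \left(42 + 7225 + 85\right) = \left(-8427\right) \frac{1}{35056} + 7352 = - \frac{8427}{35056} + 7352 = \frac{257723285}{35056}$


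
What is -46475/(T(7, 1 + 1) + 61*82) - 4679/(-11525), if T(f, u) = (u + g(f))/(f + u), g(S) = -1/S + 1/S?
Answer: -921994159/103771100 ≈ -8.8849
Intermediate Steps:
g(S) = 0 (g(S) = -1/S + 1/S = 0)
T(f, u) = u/(f + u) (T(f, u) = (u + 0)/(f + u) = u/(f + u))
-46475/(T(7, 1 + 1) + 61*82) - 4679/(-11525) = -46475/((1 + 1)/(7 + (1 + 1)) + 61*82) - 4679/(-11525) = -46475/(2/(7 + 2) + 5002) - 4679*(-1/11525) = -46475/(2/9 + 5002) + 4679/11525 = -46475/45020/9 + 4679/11525 = -46475*9/45020 + 4679/11525 = -83655/9004 + 4679/11525 = -921994159/103771100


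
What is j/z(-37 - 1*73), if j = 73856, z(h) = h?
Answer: -36928/55 ≈ -671.42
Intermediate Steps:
j/z(-37 - 1*73) = 73856/(-37 - 1*73) = 73856/(-37 - 73) = 73856/(-110) = 73856*(-1/110) = -36928/55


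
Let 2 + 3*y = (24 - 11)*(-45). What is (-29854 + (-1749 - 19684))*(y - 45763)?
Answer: 7071246412/3 ≈ 2.3571e+9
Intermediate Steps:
y = -587/3 (y = -⅔ + ((24 - 11)*(-45))/3 = -⅔ + (13*(-45))/3 = -⅔ + (⅓)*(-585) = -⅔ - 195 = -587/3 ≈ -195.67)
(-29854 + (-1749 - 19684))*(y - 45763) = (-29854 + (-1749 - 19684))*(-587/3 - 45763) = (-29854 - 21433)*(-137876/3) = -51287*(-137876/3) = 7071246412/3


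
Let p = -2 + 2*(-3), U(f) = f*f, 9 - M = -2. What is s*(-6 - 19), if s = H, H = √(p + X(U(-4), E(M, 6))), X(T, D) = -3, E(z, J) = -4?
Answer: -25*I*√11 ≈ -82.916*I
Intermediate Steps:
M = 11 (M = 9 - 1*(-2) = 9 + 2 = 11)
U(f) = f²
p = -8 (p = -2 - 6 = -8)
H = I*√11 (H = √(-8 - 3) = √(-11) = I*√11 ≈ 3.3166*I)
s = I*√11 ≈ 3.3166*I
s*(-6 - 19) = (I*√11)*(-6 - 19) = (I*√11)*(-25) = -25*I*√11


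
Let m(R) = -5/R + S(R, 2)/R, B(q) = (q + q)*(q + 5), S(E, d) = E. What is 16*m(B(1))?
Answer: 28/3 ≈ 9.3333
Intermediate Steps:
B(q) = 2*q*(5 + q) (B(q) = (2*q)*(5 + q) = 2*q*(5 + q))
m(R) = 1 - 5/R (m(R) = -5/R + R/R = -5/R + 1 = 1 - 5/R)
16*m(B(1)) = 16*((-5 + 2*1*(5 + 1))/((2*1*(5 + 1)))) = 16*((-5 + 2*1*6)/((2*1*6))) = 16*((-5 + 12)/12) = 16*((1/12)*7) = 16*(7/12) = 28/3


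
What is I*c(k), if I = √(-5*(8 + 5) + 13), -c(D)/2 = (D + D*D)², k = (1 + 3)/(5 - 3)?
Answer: -144*I*√13 ≈ -519.2*I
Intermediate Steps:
k = 2 (k = 4/2 = 4*(½) = 2)
c(D) = -2*(D + D²)² (c(D) = -2*(D + D*D)² = -2*(D + D²)²)
I = 2*I*√13 (I = √(-5*13 + 13) = √(-65 + 13) = √(-52) = 2*I*√13 ≈ 7.2111*I)
I*c(k) = (2*I*√13)*(-2*2²*(1 + 2)²) = (2*I*√13)*(-2*4*3²) = (2*I*√13)*(-2*4*9) = (2*I*√13)*(-72) = -144*I*√13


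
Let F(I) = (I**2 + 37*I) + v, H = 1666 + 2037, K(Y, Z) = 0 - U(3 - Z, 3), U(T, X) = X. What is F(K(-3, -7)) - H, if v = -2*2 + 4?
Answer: -3805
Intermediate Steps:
v = 0 (v = -4 + 4 = 0)
K(Y, Z) = -3 (K(Y, Z) = 0 - 1*3 = 0 - 3 = -3)
H = 3703
F(I) = I**2 + 37*I (F(I) = (I**2 + 37*I) + 0 = I**2 + 37*I)
F(K(-3, -7)) - H = -3*(37 - 3) - 1*3703 = -3*34 - 3703 = -102 - 3703 = -3805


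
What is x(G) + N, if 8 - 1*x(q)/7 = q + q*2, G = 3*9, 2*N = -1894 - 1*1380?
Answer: -2148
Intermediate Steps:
N = -1637 (N = (-1894 - 1*1380)/2 = (-1894 - 1380)/2 = (1/2)*(-3274) = -1637)
G = 27
x(q) = 56 - 21*q (x(q) = 56 - 7*(q + q*2) = 56 - 7*(q + 2*q) = 56 - 21*q)
x(G) + N = (56 - 21*27) - 1637 = (56 - 567) - 1637 = -511 - 1637 = -2148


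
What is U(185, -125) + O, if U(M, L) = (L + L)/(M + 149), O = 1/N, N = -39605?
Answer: -4950792/6614035 ≈ -0.74853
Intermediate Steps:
O = -1/39605 (O = 1/(-39605) = -1/39605 ≈ -2.5249e-5)
U(M, L) = 2*L/(149 + M) (U(M, L) = (2*L)/(149 + M) = 2*L/(149 + M))
U(185, -125) + O = 2*(-125)/(149 + 185) - 1/39605 = 2*(-125)/334 - 1/39605 = 2*(-125)*(1/334) - 1/39605 = -125/167 - 1/39605 = -4950792/6614035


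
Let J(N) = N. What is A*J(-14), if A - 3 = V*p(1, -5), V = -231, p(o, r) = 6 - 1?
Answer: 16128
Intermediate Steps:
p(o, r) = 5
A = -1152 (A = 3 - 231*5 = 3 - 1155 = -1152)
A*J(-14) = -1152*(-14) = 16128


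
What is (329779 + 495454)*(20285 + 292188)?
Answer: 257863031209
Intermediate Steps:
(329779 + 495454)*(20285 + 292188) = 825233*312473 = 257863031209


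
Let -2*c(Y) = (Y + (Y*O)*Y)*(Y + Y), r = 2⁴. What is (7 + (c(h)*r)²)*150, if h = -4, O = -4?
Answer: 2840986650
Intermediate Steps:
r = 16
c(Y) = -Y*(Y - 4*Y²) (c(Y) = -(Y + (Y*(-4))*Y)*(Y + Y)/2 = -(Y + (-4*Y)*Y)*2*Y/2 = -(Y - 4*Y²)*2*Y/2 = -Y*(Y - 4*Y²))
(7 + (c(h)*r)²)*150 = (7 + (((-4)²*(-1 + 4*(-4)))*16)²)*150 = (7 + ((16*(-1 - 16))*16)²)*150 = (7 + ((16*(-17))*16)²)*150 = (7 + (-272*16)²)*150 = (7 + (-4352)²)*150 = (7 + 18939904)*150 = 18939911*150 = 2840986650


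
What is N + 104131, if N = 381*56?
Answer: 125467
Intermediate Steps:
N = 21336
N + 104131 = 21336 + 104131 = 125467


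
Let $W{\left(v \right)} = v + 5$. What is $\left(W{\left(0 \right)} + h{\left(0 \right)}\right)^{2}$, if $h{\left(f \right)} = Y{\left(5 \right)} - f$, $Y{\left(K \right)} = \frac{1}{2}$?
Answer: $\frac{121}{4} \approx 30.25$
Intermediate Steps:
$Y{\left(K \right)} = \frac{1}{2}$
$h{\left(f \right)} = \frac{1}{2} - f$
$W{\left(v \right)} = 5 + v$
$\left(W{\left(0 \right)} + h{\left(0 \right)}\right)^{2} = \left(\left(5 + 0\right) + \left(\frac{1}{2} - 0\right)\right)^{2} = \left(5 + \left(\frac{1}{2} + 0\right)\right)^{2} = \left(5 + \frac{1}{2}\right)^{2} = \left(\frac{11}{2}\right)^{2} = \frac{121}{4}$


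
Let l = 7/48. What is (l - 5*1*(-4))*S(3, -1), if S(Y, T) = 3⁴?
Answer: 26109/16 ≈ 1631.8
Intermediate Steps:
S(Y, T) = 81
l = 7/48 (l = 7*(1/48) = 7/48 ≈ 0.14583)
(l - 5*1*(-4))*S(3, -1) = (7/48 - 5*1*(-4))*81 = (7/48 - 5*(-4))*81 = (7/48 + 20)*81 = (967/48)*81 = 26109/16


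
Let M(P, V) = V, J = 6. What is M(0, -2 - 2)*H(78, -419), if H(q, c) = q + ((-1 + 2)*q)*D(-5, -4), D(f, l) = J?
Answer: -2184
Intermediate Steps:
D(f, l) = 6
H(q, c) = 7*q (H(q, c) = q + ((-1 + 2)*q)*6 = q + (1*q)*6 = q + q*6 = q + 6*q = 7*q)
M(0, -2 - 2)*H(78, -419) = (-2 - 2)*(7*78) = -4*546 = -2184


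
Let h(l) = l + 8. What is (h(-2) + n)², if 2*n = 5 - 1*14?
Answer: 9/4 ≈ 2.2500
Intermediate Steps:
n = -9/2 (n = (5 - 1*14)/2 = (5 - 14)/2 = (½)*(-9) = -9/2 ≈ -4.5000)
h(l) = 8 + l
(h(-2) + n)² = ((8 - 2) - 9/2)² = (6 - 9/2)² = (3/2)² = 9/4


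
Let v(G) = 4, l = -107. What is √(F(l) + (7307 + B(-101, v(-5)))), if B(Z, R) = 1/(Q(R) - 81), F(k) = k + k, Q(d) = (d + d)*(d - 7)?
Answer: 2*√19550055/105 ≈ 84.220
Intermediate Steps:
Q(d) = 2*d*(-7 + d) (Q(d) = (2*d)*(-7 + d) = 2*d*(-7 + d))
F(k) = 2*k
B(Z, R) = 1/(-81 + 2*R*(-7 + R)) (B(Z, R) = 1/(2*R*(-7 + R) - 81) = 1/(-81 + 2*R*(-7 + R)))
√(F(l) + (7307 + B(-101, v(-5)))) = √(2*(-107) + (7307 + 1/(-81 + 2*4*(-7 + 4)))) = √(-214 + (7307 + 1/(-81 + 2*4*(-3)))) = √(-214 + (7307 + 1/(-81 - 24))) = √(-214 + (7307 + 1/(-105))) = √(-214 + (7307 - 1/105)) = √(-214 + 767234/105) = √(744764/105) = 2*√19550055/105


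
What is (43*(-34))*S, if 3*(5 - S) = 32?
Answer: 24854/3 ≈ 8284.7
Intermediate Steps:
S = -17/3 (S = 5 - 1/3*32 = 5 - 32/3 = -17/3 ≈ -5.6667)
(43*(-34))*S = (43*(-34))*(-17/3) = -1462*(-17/3) = 24854/3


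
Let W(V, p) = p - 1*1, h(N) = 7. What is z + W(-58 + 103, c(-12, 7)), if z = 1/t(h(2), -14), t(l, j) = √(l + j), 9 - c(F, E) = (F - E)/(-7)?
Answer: 37/7 - I*√7/7 ≈ 5.2857 - 0.37796*I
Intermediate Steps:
c(F, E) = 9 - E/7 + F/7 (c(F, E) = 9 - (F - E)/(-7) = 9 - (F - E)*(-1)/7 = 9 - (-F/7 + E/7) = 9 + (-E/7 + F/7) = 9 - E/7 + F/7)
W(V, p) = -1 + p (W(V, p) = p - 1 = -1 + p)
t(l, j) = √(j + l)
z = -I*√7/7 (z = 1/(√(-14 + 7)) = 1/(√(-7)) = 1/(I*√7) = -I*√7/7 ≈ -0.37796*I)
z + W(-58 + 103, c(-12, 7)) = -I*√7/7 + (-1 + (9 - ⅐*7 + (⅐)*(-12))) = -I*√7/7 + (-1 + (9 - 1 - 12/7)) = -I*√7/7 + (-1 + 44/7) = -I*√7/7 + 37/7 = 37/7 - I*√7/7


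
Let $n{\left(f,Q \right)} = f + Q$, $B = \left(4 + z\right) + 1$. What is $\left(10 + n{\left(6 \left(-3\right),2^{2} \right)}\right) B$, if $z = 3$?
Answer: $-32$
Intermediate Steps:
$B = 8$ ($B = \left(4 + 3\right) + 1 = 7 + 1 = 8$)
$n{\left(f,Q \right)} = Q + f$
$\left(10 + n{\left(6 \left(-3\right),2^{2} \right)}\right) B = \left(10 + \left(2^{2} + 6 \left(-3\right)\right)\right) 8 = \left(10 + \left(4 - 18\right)\right) 8 = \left(10 - 14\right) 8 = \left(-4\right) 8 = -32$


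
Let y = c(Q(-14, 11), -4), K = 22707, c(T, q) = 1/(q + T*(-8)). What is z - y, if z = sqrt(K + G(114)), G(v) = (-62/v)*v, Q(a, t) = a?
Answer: -1/108 + sqrt(22645) ≈ 150.47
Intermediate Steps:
G(v) = -62
c(T, q) = 1/(q - 8*T)
y = 1/108 (y = 1/(-4 - 8*(-14)) = 1/(-4 + 112) = 1/108 ≈ 0.0092593)
z = sqrt(22645) (z = sqrt(22707 - 62) = sqrt(22645) ≈ 150.48)
z - y = sqrt(22645) - 1*1/108 = sqrt(22645) - 1/108 = -1/108 + sqrt(22645)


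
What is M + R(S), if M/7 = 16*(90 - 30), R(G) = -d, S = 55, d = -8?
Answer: 6728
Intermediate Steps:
R(G) = 8 (R(G) = -1*(-8) = 8)
M = 6720 (M = 7*(16*(90 - 30)) = 7*(16*60) = 7*960 = 6720)
M + R(S) = 6720 + 8 = 6728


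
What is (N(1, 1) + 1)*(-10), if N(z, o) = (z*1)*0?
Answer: -10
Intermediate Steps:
N(z, o) = 0 (N(z, o) = z*0 = 0)
(N(1, 1) + 1)*(-10) = (0 + 1)*(-10) = 1*(-10) = -10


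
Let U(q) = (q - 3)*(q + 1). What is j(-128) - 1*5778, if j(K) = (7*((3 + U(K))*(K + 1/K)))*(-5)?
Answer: 74545972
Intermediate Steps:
U(q) = (1 + q)*(-3 + q) (U(q) = (-3 + q)*(1 + q) = (1 + q)*(-3 + q))
j(K) = -35*(K + 1/K)*(K**2 - 2*K) (j(K) = (7*((3 + (-3 + K**2 - 2*K))*(K + 1/K)))*(-5) = (7*((K**2 - 2*K)*(K + 1/K)))*(-5) = (7*((K + 1/K)*(K**2 - 2*K)))*(-5) = (7*(K + 1/K)*(K**2 - 2*K))*(-5) = -35*(K + 1/K)*(K**2 - 2*K))
j(-128) - 1*5778 = (70 - 35*(-128) + 35*(-128)**2*(2 - 1*(-128))) - 1*5778 = (70 + 4480 + 35*16384*(2 + 128)) - 5778 = (70 + 4480 + 35*16384*130) - 5778 = (70 + 4480 + 74547200) - 5778 = 74551750 - 5778 = 74545972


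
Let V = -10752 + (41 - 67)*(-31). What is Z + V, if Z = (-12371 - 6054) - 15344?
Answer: -43715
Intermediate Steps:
Z = -33769 (Z = -18425 - 15344 = -33769)
V = -9946 (V = -10752 - 26*(-31) = -10752 + 806 = -9946)
Z + V = -33769 - 9946 = -43715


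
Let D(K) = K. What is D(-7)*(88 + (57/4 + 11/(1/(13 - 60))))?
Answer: 11613/4 ≈ 2903.3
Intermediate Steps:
D(-7)*(88 + (57/4 + 11/(1/(13 - 60)))) = -7*(88 + (57/4 + 11/(1/(13 - 60)))) = -7*(88 + (57*(¼) + 11/(1/(-47)))) = -7*(88 + (57/4 + 11/(-1/47))) = -7*(88 + (57/4 + 11*(-47))) = -7*(88 + (57/4 - 517)) = -7*(88 - 2011/4) = -7*(-1659/4) = 11613/4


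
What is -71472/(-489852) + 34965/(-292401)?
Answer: 34914899/1326233469 ≈ 0.026326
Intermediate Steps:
-71472/(-489852) + 34965/(-292401) = -71472*(-1/489852) + 34965*(-1/292401) = 5956/40821 - 3885/32489 = 34914899/1326233469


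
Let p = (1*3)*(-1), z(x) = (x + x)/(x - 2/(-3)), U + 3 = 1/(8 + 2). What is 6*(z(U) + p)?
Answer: -162/67 ≈ -2.4179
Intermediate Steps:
U = -29/10 (U = -3 + 1/(8 + 2) = -3 + 1/10 = -29/10 ≈ -2.9000)
z(x) = 2*x/(2/3 + x) (z(x) = (2*x)/(x - 2*(-1/3)) = (2*x)/(x + 2/3) = (2*x)/(2/3 + x) = 2*x/(2/3 + x))
p = -3 (p = 3*(-1) = -3)
6*(z(U) + p) = 6*(6*(-29/10)/(2 + 3*(-29/10)) - 3) = 6*(6*(-29/10)/(2 - 87/10) - 3) = 6*(6*(-29/10)/(-67/10) - 3) = 6*(6*(-29/10)*(-10/67) - 3) = 6*(174/67 - 3) = 6*(-27/67) = -162/67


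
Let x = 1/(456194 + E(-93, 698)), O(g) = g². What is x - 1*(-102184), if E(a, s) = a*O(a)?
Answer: 35576687991/348163 ≈ 1.0218e+5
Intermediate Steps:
E(a, s) = a³ (E(a, s) = a*a² = a³)
x = -1/348163 (x = 1/(456194 + (-93)³) = 1/(456194 - 804357) = 1/(-348163) = -1/348163 ≈ -2.8722e-6)
x - 1*(-102184) = -1/348163 - 1*(-102184) = -1/348163 + 102184 = 35576687991/348163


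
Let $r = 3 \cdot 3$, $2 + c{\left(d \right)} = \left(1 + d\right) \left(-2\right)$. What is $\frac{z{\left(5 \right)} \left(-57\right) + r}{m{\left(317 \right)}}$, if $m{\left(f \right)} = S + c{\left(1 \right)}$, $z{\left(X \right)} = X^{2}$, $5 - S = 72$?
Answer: $\frac{1416}{73} \approx 19.397$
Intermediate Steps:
$S = -67$ ($S = 5 - 72 = -67$)
$c{\left(d \right)} = -4 - 2 d$ ($c{\left(d \right)} = -2 + \left(1 + d\right) \left(-2\right) = -2 - \left(2 + 2 d\right) = -4 - 2 d$)
$r = 9$
$m{\left(f \right)} = -73$ ($m{\left(f \right)} = -67 - 6 = -73$)
$\frac{z{\left(5 \right)} \left(-57\right) + r}{m{\left(317 \right)}} = \frac{5^{2} \left(-57\right) + 9}{-73} = \left(25 \left(-57\right) + 9\right) \left(- \frac{1}{73}\right) = \left(-1425 + 9\right) \left(- \frac{1}{73}\right) = \left(-1416\right) \left(- \frac{1}{73}\right) = \frac{1416}{73}$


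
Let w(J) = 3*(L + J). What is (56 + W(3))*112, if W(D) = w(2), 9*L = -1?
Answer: 20720/3 ≈ 6906.7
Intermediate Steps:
L = -1/9 (L = (1/9)*(-1) = -1/9 ≈ -0.11111)
w(J) = -1/3 + 3*J (w(J) = 3*(-1/9 + J) = -1/3 + 3*J)
W(D) = 17/3 (W(D) = -1/3 + 3*2 = -1/3 + 6 = 17/3)
(56 + W(3))*112 = (56 + 17/3)*112 = (185/3)*112 = 20720/3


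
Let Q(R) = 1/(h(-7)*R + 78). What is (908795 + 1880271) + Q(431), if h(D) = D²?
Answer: 59119832003/21197 ≈ 2.7891e+6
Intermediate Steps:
Q(R) = 1/(78 + 49*R) (Q(R) = 1/((-7)²*R + 78) = 1/(49*R + 78) = 1/(78 + 49*R))
(908795 + 1880271) + Q(431) = (908795 + 1880271) + 1/(78 + 49*431) = 2789066 + 1/(78 + 21119) = 2789066 + 1/21197 = 59119832003/21197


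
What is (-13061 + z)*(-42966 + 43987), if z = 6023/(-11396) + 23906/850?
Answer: -64450303065427/4843300 ≈ -1.3307e+7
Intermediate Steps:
z = 133656613/4843300 (z = 6023*(-1/11396) + 23906*(1/850) = -6023/11396 + 11953/425 = 133656613/4843300 ≈ 27.596)
(-13061 + z)*(-42966 + 43987) = (-13061 + 133656613/4843300)*(-42966 + 43987) = -63124684687/4843300*1021 = -64450303065427/4843300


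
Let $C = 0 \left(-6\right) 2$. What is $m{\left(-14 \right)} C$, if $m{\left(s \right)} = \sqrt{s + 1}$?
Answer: $0$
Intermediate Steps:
$m{\left(s \right)} = \sqrt{1 + s}$
$C = 0$ ($C = 0 \cdot 2 = 0$)
$m{\left(-14 \right)} C = \sqrt{1 - 14} \cdot 0 = \sqrt{-13} \cdot 0 = i \sqrt{13} \cdot 0 = 0$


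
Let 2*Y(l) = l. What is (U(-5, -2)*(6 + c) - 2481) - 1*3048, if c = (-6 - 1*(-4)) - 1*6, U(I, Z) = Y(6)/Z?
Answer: -5526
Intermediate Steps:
Y(l) = l/2
U(I, Z) = 3/Z (U(I, Z) = ((1/2)*6)/Z = 3/Z)
c = -8 (c = (-6 + 4) - 6 = -2 - 6 = -8)
(U(-5, -2)*(6 + c) - 2481) - 1*3048 = ((3/(-2))*(6 - 8) - 2481) - 1*3048 = ((3*(-1/2))*(-2) - 2481) - 3048 = (-3/2*(-2) - 2481) - 3048 = (3 - 2481) - 3048 = -2478 - 3048 = -5526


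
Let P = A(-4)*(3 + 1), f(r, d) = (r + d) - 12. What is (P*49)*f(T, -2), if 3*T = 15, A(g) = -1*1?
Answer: 1764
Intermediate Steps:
A(g) = -1
T = 5 (T = (⅓)*15 = 5)
f(r, d) = -12 + d + r (f(r, d) = (d + r) - 12 = -12 + d + r)
P = -4 (P = -(3 + 1) = -1*4 = -4)
(P*49)*f(T, -2) = (-4*49)*(-12 - 2 + 5) = -196*(-9) = 1764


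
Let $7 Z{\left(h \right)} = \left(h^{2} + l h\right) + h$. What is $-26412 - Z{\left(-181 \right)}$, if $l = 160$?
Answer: $- \frac{188504}{7} \approx -26929.0$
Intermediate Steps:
$Z{\left(h \right)} = 23 h + \frac{h^{2}}{7}$ ($Z{\left(h \right)} = \frac{\left(h^{2} + 160 h\right) + h}{7} = \frac{h^{2} + 161 h}{7} = 23 h + \frac{h^{2}}{7}$)
$-26412 - Z{\left(-181 \right)} = -26412 - \frac{1}{7} \left(-181\right) \left(161 - 181\right) = -26412 - \frac{1}{7} \left(-181\right) \left(-20\right) = -26412 - \frac{3620}{7} = - \frac{188504}{7}$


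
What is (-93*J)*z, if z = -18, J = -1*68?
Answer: -113832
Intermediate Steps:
J = -68
(-93*J)*z = -93*(-68)*(-18) = 6324*(-18) = -113832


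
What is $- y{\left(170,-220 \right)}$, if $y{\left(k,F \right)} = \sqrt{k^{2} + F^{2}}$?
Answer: $- 10 \sqrt{773} \approx -278.03$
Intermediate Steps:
$y{\left(k,F \right)} = \sqrt{F^{2} + k^{2}}$
$- y{\left(170,-220 \right)} = - \sqrt{\left(-220\right)^{2} + 170^{2}} = - \sqrt{48400 + 28900} = - \sqrt{77300} = - 10 \sqrt{773}$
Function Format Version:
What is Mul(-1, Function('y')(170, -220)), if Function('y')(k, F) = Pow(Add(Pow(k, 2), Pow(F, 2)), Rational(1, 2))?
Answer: Mul(-10, Pow(773, Rational(1, 2))) ≈ -278.03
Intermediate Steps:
Function('y')(k, F) = Pow(Add(Pow(F, 2), Pow(k, 2)), Rational(1, 2))
Mul(-1, Function('y')(170, -220)) = Mul(-1, Pow(Add(Pow(-220, 2), Pow(170, 2)), Rational(1, 2))) = Mul(-1, Pow(Add(48400, 28900), Rational(1, 2))) = Mul(-1, Pow(77300, Rational(1, 2))) = Mul(-1, Mul(10, Pow(773, Rational(1, 2)))) = Mul(-10, Pow(773, Rational(1, 2)))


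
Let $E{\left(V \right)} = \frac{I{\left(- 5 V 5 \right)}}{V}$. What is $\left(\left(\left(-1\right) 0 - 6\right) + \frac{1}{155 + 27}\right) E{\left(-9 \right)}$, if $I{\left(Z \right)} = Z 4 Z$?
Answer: $\frac{12273750}{91} \approx 1.3488 \cdot 10^{5}$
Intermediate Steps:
$I{\left(Z \right)} = 4 Z^{2}$ ($I{\left(Z \right)} = 4 Z Z = 4 Z^{2}$)
$E{\left(V \right)} = 2500 V$ ($E{\left(V \right)} = \frac{4 \left(- 5 V 5\right)^{2}}{V} = \frac{4 \left(- 25 V\right)^{2}}{V} = \frac{4 \cdot 625 V^{2}}{V} = \frac{2500 V^{2}}{V} = 2500 V$)
$\left(\left(\left(-1\right) 0 - 6\right) + \frac{1}{155 + 27}\right) E{\left(-9 \right)} = \left(\left(\left(-1\right) 0 - 6\right) + \frac{1}{155 + 27}\right) 2500 \left(-9\right) = \left(\left(0 - 6\right) + \frac{1}{182}\right) \left(-22500\right) = \left(-6 + \frac{1}{182}\right) \left(-22500\right) = \left(- \frac{1091}{182}\right) \left(-22500\right) = \frac{12273750}{91}$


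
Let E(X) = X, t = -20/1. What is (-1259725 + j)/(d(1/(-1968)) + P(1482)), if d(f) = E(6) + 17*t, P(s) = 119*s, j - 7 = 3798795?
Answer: 2539077/176024 ≈ 14.425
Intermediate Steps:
t = -20 (t = -20*1 = -20)
j = 3798802 (j = 7 + 3798795 = 3798802)
d(f) = -334 (d(f) = 6 + 17*(-20) = 6 - 340 = -334)
(-1259725 + j)/(d(1/(-1968)) + P(1482)) = (-1259725 + 3798802)/(-334 + 119*1482) = 2539077/(-334 + 176358) = 2539077/176024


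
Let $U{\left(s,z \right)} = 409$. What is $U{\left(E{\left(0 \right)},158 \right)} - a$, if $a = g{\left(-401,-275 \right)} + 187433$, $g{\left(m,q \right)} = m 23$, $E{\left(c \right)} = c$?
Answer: $-177801$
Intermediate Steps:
$g{\left(m,q \right)} = 23 m$
$a = 178210$ ($a = 23 \left(-401\right) + 187433 = -9223 + 187433 = 178210$)
$U{\left(E{\left(0 \right)},158 \right)} - a = 409 - 178210 = -177801$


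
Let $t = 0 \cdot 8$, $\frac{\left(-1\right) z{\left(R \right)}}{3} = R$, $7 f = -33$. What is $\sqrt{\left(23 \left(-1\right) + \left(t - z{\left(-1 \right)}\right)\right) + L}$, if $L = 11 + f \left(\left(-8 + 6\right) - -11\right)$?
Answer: $\frac{i \sqrt{2814}}{7} \approx 7.5782 i$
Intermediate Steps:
$f = - \frac{33}{7}$ ($f = \frac{1}{7} \left(-33\right) = - \frac{33}{7} \approx -4.7143$)
$z{\left(R \right)} = - 3 R$
$t = 0$
$L = - \frac{220}{7}$ ($L = 11 - \frac{33 \left(\left(-8 + 6\right) - -11\right)}{7} = 11 - \frac{33 \left(-2 + 11\right)}{7} = 11 - \frac{297}{7} = - \frac{220}{7} \approx -31.429$)
$\sqrt{\left(23 \left(-1\right) + \left(t - z{\left(-1 \right)}\right)\right) + L} = \sqrt{\left(23 \left(-1\right) + \left(0 - \left(-3\right) \left(-1\right)\right)\right) - \frac{220}{7}} = \sqrt{\left(-23 + \left(0 - 3\right)\right) - \frac{220}{7}} = \sqrt{\left(-23 - 3\right) - \frac{220}{7}} = \sqrt{-26 - \frac{220}{7}} = \sqrt{- \frac{402}{7}} = \frac{i \sqrt{2814}}{7}$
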